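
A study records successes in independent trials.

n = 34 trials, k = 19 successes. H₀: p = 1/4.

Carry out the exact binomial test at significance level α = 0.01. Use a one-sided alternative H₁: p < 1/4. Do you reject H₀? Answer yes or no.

reject H₀: no

Exact binomial: n=34, k=19, p₀=1/4=0.2500
P(X≤19) from Σ C(n,i)·p₀^i·(1−p₀)^(n−i)
p-value (one-sided, H₁ less) = 0.99997
At α=0.01: p ≥ α → fail to reject H₀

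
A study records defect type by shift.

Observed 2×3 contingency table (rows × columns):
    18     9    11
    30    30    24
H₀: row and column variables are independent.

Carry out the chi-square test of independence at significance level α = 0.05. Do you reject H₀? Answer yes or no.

reject H₀: no

Row totals [38, 84], col totals [48, 39, 35], n=122
χ² = (18−14.95)²/14.95 + (9−12.15)²/12.15 + (11−10.90)²/10.90 + (30−33.05)²/33.05 + (30−26.85)²/26.85 + (24−24.10)²/24.10 = 2.0890
df = 2
p-value (upper-tail) = 0.35187
At α=0.05: p ≥ α → fail to reject H₀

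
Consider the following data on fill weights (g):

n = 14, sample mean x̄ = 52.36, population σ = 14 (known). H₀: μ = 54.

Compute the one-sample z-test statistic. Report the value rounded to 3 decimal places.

SE = σ/√n = 14/√14 = 3.7417
z = (x̄−μ₀)/SE = (52.36−54)/3.7417 = -0.4383

test statistic = -0.438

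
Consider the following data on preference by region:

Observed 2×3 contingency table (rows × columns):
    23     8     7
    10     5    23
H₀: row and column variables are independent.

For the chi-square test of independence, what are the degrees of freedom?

df = (r−1)(c−1) = (2−1)·(3−1) = 2

degrees of freedom = 2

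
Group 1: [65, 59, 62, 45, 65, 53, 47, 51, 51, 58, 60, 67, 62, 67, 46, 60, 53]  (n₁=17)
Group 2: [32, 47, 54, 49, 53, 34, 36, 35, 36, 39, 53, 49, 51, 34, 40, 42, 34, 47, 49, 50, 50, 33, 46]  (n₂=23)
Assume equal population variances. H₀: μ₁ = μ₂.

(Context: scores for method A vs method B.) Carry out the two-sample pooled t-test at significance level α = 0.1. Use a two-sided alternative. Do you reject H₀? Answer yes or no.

x̄₁=57.118, s₁=7.373, n₁=17
x̄₂=43.174, s₂=7.638, n₂=23
s_p² = [16·7.373² + 22·7.638²]/38 = 56.6597
SE = √(s_p²·(1/17+1/23)) = 2.4076
t = (57.118−43.174)/2.4076 = 5.7916
df = 38
p-value (two-sided) = 0.00000
At α=0.1: p < α → reject H₀

reject H₀: yes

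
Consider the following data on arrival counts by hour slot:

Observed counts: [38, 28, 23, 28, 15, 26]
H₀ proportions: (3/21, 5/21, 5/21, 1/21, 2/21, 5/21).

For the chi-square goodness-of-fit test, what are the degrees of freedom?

degrees of freedom = 5

df = k − 1 = 6 − 1 = 5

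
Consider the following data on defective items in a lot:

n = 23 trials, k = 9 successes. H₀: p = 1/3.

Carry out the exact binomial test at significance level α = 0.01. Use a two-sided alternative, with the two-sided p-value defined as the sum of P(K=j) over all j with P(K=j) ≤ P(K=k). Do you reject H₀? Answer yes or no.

reject H₀: no

Exact binomial: n=23, k=9, p₀=1/3=0.3333
P(X=j) = C(n,j)·p₀^j·(1−p₀)^(n−j); p = Σ P(X=j) over j with P(X=j) ≤ P(X=9)
p-value (two-sided) = 0.65868
At α=0.01: p ≥ α → fail to reject H₀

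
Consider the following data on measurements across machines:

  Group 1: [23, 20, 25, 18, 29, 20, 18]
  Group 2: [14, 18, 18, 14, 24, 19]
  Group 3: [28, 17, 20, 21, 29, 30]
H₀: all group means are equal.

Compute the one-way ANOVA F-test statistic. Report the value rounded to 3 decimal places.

Group means [21.86, 17.83, 24.17], grand mean 21.316
SSB = Σnᵢ(x̄ᵢ−x̄)² = 123.581; SSW = ΣΣ(x−x̄ᵢ)² = 318.524
MSB = 123.581/2 = 61.7907; MSW = 318.524/16 = 19.9077
F = MSB/MSW = 3.1039
df = (2, 16)

test statistic = 3.104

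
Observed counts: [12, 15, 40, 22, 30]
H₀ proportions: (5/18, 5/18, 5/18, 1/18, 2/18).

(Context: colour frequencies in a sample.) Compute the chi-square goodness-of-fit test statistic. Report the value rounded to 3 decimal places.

test statistic = 81.844

n = 119; E_i = n·p_i = [33.06, 33.06, 33.06, 6.61, 13.22]
χ² = (12−33.06)²/33.06 + (15−33.06)²/33.06 + (40−33.06)²/33.06 + (22−6.61)²/6.61 + (30−13.22)²/13.22 = 81.8437
df = 4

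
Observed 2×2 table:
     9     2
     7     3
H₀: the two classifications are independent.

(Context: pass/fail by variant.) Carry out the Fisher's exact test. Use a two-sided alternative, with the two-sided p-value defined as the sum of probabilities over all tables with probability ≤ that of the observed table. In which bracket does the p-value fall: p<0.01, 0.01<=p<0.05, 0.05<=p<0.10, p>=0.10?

p-value bracket: p>=0.10

Margins: r₁=11, r₂=10, c₁=16, c₂=5, n=21
p_obs = C(11,9)·C(10,7)/C(21,16); sum pmf over tables with pmf ≤ p_obs
p-value (two-sided) = 0.63512
→ bracket: p>=0.10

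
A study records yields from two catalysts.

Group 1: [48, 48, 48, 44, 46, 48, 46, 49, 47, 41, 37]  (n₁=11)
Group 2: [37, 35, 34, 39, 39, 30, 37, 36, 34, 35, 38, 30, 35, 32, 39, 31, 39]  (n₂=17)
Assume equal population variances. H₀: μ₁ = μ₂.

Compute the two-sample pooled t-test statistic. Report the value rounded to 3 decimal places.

x̄₁=45.636, s₁=3.668, n₁=11
x̄₂=35.294, s₂=3.138, n₂=17
s_p² = [10·3.668² + 16·3.138²]/26 = 11.2336
SE = √(s_p²·(1/11+1/17)) = 1.2969
t = (45.636−35.294)/1.2969 = 7.9744
df = 26

test statistic = 7.974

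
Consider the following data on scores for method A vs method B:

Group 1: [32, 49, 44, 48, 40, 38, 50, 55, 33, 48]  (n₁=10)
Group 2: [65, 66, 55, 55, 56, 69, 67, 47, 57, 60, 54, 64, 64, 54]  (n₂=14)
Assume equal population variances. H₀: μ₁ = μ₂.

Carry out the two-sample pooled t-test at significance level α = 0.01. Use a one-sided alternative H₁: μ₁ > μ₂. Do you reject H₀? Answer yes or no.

x̄₁=43.700, s₁=7.675, n₁=10
x̄₂=59.500, s₂=6.418, n₂=14
s_p² = [9·7.675² + 13·6.418²]/22 = 48.4364
SE = √(s_p²·(1/10+1/14)) = 2.8816
t = (43.700−59.500)/2.8816 = -5.4831
df = 22
p-value (one-sided, H₁ greater) = 0.99999
At α=0.01: p ≥ α → fail to reject H₀

reject H₀: no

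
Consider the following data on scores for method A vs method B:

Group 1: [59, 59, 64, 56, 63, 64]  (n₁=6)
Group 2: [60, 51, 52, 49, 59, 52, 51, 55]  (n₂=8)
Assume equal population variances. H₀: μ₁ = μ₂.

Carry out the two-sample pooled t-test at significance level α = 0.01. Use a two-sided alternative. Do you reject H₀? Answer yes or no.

reject H₀: yes

x̄₁=60.833, s₁=3.312, n₁=6
x̄₂=53.625, s₂=3.998, n₂=8
s_p² = [5·3.312² + 7·3.998²]/12 = 13.8924
SE = √(s_p²·(1/6+1/8)) = 2.0129
t = (60.833−53.625)/2.0129 = 3.5810
df = 12
p-value (two-sided) = 0.00378
At α=0.01: p < α → reject H₀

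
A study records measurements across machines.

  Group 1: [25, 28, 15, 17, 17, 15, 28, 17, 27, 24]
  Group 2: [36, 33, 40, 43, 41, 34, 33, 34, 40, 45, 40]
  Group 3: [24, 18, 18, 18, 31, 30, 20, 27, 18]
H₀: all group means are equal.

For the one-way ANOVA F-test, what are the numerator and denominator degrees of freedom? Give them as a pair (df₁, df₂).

k = 3 groups, N = 30 total
df = (k−1, N−k) = (3−1, 30−3) = (2, 27)

degrees of freedom = [2, 27]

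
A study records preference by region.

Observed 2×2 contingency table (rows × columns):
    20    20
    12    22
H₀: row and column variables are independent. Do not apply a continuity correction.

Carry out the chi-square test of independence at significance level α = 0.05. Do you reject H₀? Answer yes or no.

reject H₀: no

Row totals [40, 34], col totals [32, 42], n=74
χ² = (20−17.30)²/17.30 + (20−22.70)²/22.70 + (12−14.70)²/14.70 + (22−19.30)²/19.30 = 1.6194
df = 1
p-value (upper-tail) = 0.20318
At α=0.05: p ≥ α → fail to reject H₀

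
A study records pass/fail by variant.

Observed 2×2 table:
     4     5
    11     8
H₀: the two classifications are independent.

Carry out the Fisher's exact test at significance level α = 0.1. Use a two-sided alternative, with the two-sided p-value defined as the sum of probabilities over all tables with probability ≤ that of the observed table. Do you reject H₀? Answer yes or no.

Margins: r₁=9, r₂=19, c₁=15, c₂=13, n=28
p_obs = C(9,4)·C(19,11)/C(28,15); sum pmf over tables with pmf ≤ p_obs
p-value (two-sided) = 0.68913
At α=0.1: p ≥ α → fail to reject H₀

reject H₀: no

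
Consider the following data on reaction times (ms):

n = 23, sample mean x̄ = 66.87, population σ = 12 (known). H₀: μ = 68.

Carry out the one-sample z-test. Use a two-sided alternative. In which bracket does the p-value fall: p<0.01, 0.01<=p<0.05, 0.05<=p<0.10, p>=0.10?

p-value bracket: p>=0.10

SE = σ/√n = 12/√23 = 2.5022
z = (x̄−μ₀)/SE = (66.87−68)/2.5022 = -0.4516
p-value (two-sided) = 0.65155
→ bracket: p>=0.10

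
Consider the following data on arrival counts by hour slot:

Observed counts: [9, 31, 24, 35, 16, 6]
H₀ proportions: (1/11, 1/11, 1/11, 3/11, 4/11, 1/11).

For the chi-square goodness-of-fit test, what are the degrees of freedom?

degrees of freedom = 5

df = k − 1 = 6 − 1 = 5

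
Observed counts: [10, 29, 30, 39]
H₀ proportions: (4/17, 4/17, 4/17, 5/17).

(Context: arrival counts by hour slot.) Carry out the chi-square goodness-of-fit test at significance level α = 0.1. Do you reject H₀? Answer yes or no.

n = 108; E_i = n·p_i = [25.41, 25.41, 25.41, 31.76]
χ² = (10−25.41)²/25.41 + (29−25.41)²/25.41 + (30−25.41)²/25.41 + (39−31.76)²/31.76 = 12.3301
df = 3
p-value (upper-tail) = 0.00633
At α=0.1: p < α → reject H₀

reject H₀: yes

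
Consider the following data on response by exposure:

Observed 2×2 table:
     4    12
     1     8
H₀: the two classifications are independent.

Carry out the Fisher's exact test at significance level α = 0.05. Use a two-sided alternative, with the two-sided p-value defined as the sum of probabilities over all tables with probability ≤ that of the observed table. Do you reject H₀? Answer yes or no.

reject H₀: no

Margins: r₁=16, r₂=9, c₁=5, c₂=20, n=25
p_obs = C(16,4)·C(9,1)/C(25,5); sum pmf over tables with pmf ≤ p_obs
p-value (two-sided) = 0.62055
At α=0.05: p ≥ α → fail to reject H₀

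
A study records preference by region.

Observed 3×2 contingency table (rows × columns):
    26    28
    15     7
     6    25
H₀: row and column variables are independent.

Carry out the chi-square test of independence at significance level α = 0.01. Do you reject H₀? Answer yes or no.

Row totals [54, 22, 31], col totals [47, 60], n=107
χ² = (26−23.72)²/23.72 + (28−30.28)²/30.28 + (15−9.66)²/9.66 + (7−12.34)²/12.34 + (6−13.62)²/13.62 + (25−17.38)²/17.38 = 13.2444
df = 2
p-value (upper-tail) = 0.00133
At α=0.01: p < α → reject H₀

reject H₀: yes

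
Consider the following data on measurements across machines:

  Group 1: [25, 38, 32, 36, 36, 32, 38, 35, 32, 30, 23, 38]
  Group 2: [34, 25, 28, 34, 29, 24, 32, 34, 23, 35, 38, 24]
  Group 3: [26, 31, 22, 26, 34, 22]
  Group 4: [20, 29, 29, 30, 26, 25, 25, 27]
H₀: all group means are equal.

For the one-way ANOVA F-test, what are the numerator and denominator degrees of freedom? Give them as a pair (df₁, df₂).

k = 4 groups, N = 38 total
df = (k−1, N−k) = (4−1, 38−4) = (3, 34)

degrees of freedom = [3, 34]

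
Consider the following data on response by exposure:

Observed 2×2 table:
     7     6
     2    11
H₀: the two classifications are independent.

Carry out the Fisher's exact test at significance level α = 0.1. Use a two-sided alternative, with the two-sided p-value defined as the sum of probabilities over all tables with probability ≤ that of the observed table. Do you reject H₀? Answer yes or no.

reject H₀: yes

Margins: r₁=13, r₂=13, c₁=9, c₂=17, n=26
p_obs = C(13,7)·C(13,2)/C(26,9); sum pmf over tables with pmf ≤ p_obs
p-value (two-sided) = 0.09684
At α=0.1: p < α → reject H₀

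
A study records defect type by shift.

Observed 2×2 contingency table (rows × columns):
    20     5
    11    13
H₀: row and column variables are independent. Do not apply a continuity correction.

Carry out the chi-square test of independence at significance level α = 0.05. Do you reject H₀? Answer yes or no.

Row totals [25, 24], col totals [31, 18], n=49
χ² = (20−15.82)²/15.82 + (5−9.18)²/9.18 + (11−15.18)²/15.18 + (13−8.82)²/8.82 = 6.1506
df = 1
p-value (upper-tail) = 0.01314
At α=0.05: p < α → reject H₀

reject H₀: yes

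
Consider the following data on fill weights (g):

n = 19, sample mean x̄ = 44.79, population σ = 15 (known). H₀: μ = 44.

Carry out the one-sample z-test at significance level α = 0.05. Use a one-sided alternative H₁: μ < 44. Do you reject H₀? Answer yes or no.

reject H₀: no

SE = σ/√n = 15/√19 = 3.4412
z = (x̄−μ₀)/SE = (44.79−44)/3.4412 = 0.2296
p-value (one-sided, H₁ less) = 0.59079
At α=0.05: p ≥ α → fail to reject H₀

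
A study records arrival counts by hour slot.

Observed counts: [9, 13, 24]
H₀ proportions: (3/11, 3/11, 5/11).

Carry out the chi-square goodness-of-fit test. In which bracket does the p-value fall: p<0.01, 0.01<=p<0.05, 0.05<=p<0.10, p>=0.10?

p-value bracket: p>=0.10

n = 46; E_i = n·p_i = [12.55, 12.55, 20.91]
χ² = (9−12.55)²/12.55 + (13−12.55)²/12.55 + (24−20.91)²/20.91 = 1.4754
df = 2
p-value (upper-tail) = 0.47822
→ bracket: p>=0.10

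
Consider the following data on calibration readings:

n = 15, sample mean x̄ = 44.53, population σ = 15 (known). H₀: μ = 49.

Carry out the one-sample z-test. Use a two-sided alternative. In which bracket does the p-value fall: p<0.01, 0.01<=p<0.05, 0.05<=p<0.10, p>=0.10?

SE = σ/√n = 15/√15 = 3.8730
z = (x̄−μ₀)/SE = (44.53−49)/3.8730 = -1.1541
p-value (two-sided) = 0.24844
→ bracket: p>=0.10

p-value bracket: p>=0.10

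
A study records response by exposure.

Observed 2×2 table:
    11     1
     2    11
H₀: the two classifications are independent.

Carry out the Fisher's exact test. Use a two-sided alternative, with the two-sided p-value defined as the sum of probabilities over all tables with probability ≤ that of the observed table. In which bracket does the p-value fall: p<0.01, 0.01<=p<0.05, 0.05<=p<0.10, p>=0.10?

Margins: r₁=12, r₂=13, c₁=13, c₂=12, n=25
p_obs = C(12,11)·C(13,2)/C(25,13); sum pmf over tables with pmf ≤ p_obs
p-value (two-sided) = 0.00021
→ bracket: p<0.01

p-value bracket: p<0.01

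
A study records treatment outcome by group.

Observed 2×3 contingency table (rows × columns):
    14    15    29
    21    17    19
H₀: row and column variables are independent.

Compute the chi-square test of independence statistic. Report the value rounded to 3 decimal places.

test statistic = 3.600

Row totals [58, 57], col totals [35, 32, 48], n=115
χ² = (14−17.65)²/17.65 + (15−16.14)²/16.14 + (29−24.21)²/24.21 + (21−17.35)²/17.35 + (17−15.86)²/15.86 + (19−23.79)²/23.79 = 3.5999
df = 2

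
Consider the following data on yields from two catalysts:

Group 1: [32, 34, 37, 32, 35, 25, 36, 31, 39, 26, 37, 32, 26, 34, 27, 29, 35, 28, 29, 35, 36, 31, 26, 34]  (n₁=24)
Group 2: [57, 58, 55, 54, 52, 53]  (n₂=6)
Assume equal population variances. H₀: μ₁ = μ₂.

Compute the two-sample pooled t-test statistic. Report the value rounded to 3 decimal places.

test statistic = -13.047

x̄₁=31.917, s₁=4.106, n₁=24
x̄₂=54.833, s₂=2.317, n₂=6
s_p² = [23·4.106² + 5·2.317²]/28 = 14.8095
SE = √(s_p²·(1/24+1/6)) = 1.7565
t = (31.917−54.833)/1.7565 = -13.0467
df = 28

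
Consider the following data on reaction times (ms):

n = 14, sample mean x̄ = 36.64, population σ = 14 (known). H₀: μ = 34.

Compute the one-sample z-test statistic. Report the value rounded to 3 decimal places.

test statistic = 0.706

SE = σ/√n = 14/√14 = 3.7417
z = (x̄−μ₀)/SE = (36.64−34)/3.7417 = 0.7056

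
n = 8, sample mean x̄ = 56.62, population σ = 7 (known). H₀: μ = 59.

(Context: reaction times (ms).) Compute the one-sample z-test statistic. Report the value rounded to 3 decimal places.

test statistic = -0.962

SE = σ/√n = 7/√8 = 2.4749
z = (x̄−μ₀)/SE = (56.62−59)/2.4749 = -0.9617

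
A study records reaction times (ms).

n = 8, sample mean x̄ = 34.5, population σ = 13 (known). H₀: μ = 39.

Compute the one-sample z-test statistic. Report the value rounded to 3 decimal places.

test statistic = -0.979

SE = σ/√n = 13/√8 = 4.5962
z = (x̄−μ₀)/SE = (34.5−39)/4.5962 = -0.9791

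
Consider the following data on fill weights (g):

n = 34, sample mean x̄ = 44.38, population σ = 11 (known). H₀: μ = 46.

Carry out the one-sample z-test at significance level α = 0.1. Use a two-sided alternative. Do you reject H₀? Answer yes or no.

reject H₀: no

SE = σ/√n = 11/√34 = 1.8865
z = (x̄−μ₀)/SE = (44.38−46)/1.8865 = -0.8587
p-value (two-sided) = 0.39048
At α=0.1: p ≥ α → fail to reject H₀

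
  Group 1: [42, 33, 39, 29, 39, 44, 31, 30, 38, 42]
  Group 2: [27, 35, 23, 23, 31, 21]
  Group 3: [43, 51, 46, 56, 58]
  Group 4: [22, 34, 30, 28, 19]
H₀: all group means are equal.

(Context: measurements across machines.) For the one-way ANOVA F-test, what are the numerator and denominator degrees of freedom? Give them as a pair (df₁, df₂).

k = 4 groups, N = 26 total
df = (k−1, N−k) = (4−1, 26−4) = (3, 22)

degrees of freedom = [3, 22]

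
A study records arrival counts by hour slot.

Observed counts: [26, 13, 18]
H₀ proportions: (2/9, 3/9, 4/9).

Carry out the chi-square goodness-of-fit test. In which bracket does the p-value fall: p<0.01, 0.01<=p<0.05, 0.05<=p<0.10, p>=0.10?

n = 57; E_i = n·p_i = [12.67, 19.00, 25.33]
χ² = (26−12.67)²/12.67 + (13−19.00)²/19.00 + (18−25.33)²/25.33 = 18.0526
df = 2
p-value (upper-tail) = 0.00012
→ bracket: p<0.01

p-value bracket: p<0.01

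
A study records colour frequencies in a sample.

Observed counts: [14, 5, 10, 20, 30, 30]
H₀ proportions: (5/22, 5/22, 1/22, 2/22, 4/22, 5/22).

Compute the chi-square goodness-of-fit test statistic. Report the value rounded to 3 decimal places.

n = 109; E_i = n·p_i = [24.77, 24.77, 4.95, 9.91, 19.82, 24.77]
χ² = (14−24.77)²/24.77 + (5−24.77)²/24.77 + (10−4.95)²/4.95 + (20−9.91)²/9.91 + (30−19.82)²/19.82 + (30−24.77)²/24.77 = 42.2147
df = 5

test statistic = 42.215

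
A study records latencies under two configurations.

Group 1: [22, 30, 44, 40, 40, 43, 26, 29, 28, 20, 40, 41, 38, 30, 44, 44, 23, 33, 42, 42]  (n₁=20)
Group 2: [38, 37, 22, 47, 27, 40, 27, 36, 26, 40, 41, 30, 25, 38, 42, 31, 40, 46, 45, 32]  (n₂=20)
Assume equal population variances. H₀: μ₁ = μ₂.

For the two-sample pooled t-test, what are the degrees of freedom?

degrees of freedom = 38

df = n₁ + n₂ − 2 = 20 + 20 − 2 = 38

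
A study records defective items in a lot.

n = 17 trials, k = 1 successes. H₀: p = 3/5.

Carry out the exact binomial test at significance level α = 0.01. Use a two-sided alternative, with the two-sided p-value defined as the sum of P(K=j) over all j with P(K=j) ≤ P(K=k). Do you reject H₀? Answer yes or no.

Exact binomial: n=17, k=1, p₀=3/5=0.6000
P(X=j) = C(n,j)·p₀^j·(1−p₀)^(n−j); p = Σ P(X=j) over j with P(X=j) ≤ P(X=1)
p-value (two-sided) = 0.00000
At α=0.01: p < α → reject H₀

reject H₀: yes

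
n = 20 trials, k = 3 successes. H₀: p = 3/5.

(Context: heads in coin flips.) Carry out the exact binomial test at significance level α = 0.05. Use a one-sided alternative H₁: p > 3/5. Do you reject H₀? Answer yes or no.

Exact binomial: n=20, k=3, p₀=3/5=0.6000
P(X≥3) from Σ C(n,i)·p₀^i·(1−p₀)^(n−i)
p-value (one-sided, H₁ greater) = 0.99999
At α=0.05: p ≥ α → fail to reject H₀

reject H₀: no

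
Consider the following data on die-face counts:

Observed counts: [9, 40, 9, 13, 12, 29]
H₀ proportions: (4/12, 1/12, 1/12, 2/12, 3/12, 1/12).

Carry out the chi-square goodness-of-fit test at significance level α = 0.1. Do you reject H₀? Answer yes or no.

n = 112; E_i = n·p_i = [37.33, 9.33, 9.33, 18.67, 28.00, 9.33]
χ² = (9−37.33)²/37.33 + (40−9.33)²/9.33 + (9−9.33)²/9.33 + (13−18.67)²/18.67 + (12−28.00)²/28.00 + (29−9.33)²/9.33 = 174.5804
df = 5
p-value (upper-tail) = 0.00000
At α=0.1: p < α → reject H₀

reject H₀: yes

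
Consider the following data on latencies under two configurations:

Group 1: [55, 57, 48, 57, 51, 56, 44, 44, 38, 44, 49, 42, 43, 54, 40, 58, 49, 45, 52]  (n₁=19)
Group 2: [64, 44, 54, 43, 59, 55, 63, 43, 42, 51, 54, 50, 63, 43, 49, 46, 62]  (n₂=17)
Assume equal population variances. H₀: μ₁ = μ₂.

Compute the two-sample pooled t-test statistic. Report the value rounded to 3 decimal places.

x̄₁=48.737, s₁=6.279, n₁=19
x̄₂=52.059, s₂=7.941, n₂=17
s_p² = [18·6.279² + 16·7.941²]/34 = 50.5478
SE = √(s_p²·(1/19+1/17)) = 2.3736
t = (48.737−52.059)/2.3736 = -1.3996
df = 34

test statistic = -1.400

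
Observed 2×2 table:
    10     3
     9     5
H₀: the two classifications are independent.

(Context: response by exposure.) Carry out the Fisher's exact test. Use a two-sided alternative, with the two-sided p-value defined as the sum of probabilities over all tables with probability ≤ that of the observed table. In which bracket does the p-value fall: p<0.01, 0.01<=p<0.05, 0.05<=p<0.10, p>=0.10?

p-value bracket: p>=0.10

Margins: r₁=13, r₂=14, c₁=19, c₂=8, n=27
p_obs = C(13,10)·C(14,9)/C(27,19); sum pmf over tables with pmf ≤ p_obs
p-value (two-sided) = 0.67762
→ bracket: p>=0.10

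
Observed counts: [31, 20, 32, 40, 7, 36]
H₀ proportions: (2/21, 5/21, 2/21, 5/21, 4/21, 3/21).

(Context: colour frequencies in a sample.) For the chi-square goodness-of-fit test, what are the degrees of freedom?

degrees of freedom = 5

df = k − 1 = 6 − 1 = 5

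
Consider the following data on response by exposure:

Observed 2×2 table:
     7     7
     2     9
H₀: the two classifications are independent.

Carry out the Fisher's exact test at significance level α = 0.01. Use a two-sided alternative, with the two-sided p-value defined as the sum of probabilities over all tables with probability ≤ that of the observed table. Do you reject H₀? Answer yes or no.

Margins: r₁=14, r₂=11, c₁=9, c₂=16, n=25
p_obs = C(14,7)·C(11,2)/C(25,9); sum pmf over tables with pmf ≤ p_obs
p-value (two-sided) = 0.20772
At α=0.01: p ≥ α → fail to reject H₀

reject H₀: no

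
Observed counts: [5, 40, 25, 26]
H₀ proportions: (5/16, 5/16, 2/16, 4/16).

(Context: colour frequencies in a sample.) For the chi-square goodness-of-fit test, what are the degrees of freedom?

df = k − 1 = 4 − 1 = 3

degrees of freedom = 3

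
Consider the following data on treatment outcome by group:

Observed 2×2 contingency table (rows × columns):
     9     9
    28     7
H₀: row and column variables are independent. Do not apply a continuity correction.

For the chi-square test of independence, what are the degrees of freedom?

df = (r−1)(c−1) = (2−1)·(2−1) = 1

degrees of freedom = 1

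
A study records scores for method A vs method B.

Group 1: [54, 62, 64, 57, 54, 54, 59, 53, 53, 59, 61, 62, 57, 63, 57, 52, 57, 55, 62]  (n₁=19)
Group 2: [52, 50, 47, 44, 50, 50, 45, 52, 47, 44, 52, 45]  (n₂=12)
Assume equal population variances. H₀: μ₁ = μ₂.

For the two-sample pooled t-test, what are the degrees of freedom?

df = n₁ + n₂ − 2 = 19 + 12 − 2 = 29

degrees of freedom = 29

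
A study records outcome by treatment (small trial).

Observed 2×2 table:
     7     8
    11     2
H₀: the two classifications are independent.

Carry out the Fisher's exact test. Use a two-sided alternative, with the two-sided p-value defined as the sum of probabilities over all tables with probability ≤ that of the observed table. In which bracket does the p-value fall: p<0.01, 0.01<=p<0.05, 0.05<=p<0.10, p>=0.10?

Margins: r₁=15, r₂=13, c₁=18, c₂=10, n=28
p_obs = C(15,7)·C(13,11)/C(28,18); sum pmf over tables with pmf ≤ p_obs
p-value (two-sided) = 0.05457
→ bracket: 0.05<=p<0.10

p-value bracket: 0.05<=p<0.10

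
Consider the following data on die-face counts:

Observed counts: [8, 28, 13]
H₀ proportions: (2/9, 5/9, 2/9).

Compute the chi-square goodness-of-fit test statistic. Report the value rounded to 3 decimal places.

test statistic = 1.198

n = 49; E_i = n·p_i = [10.89, 27.22, 10.89]
χ² = (8−10.89)²/10.89 + (28−27.22)²/27.22 + (13−10.89)²/10.89 = 1.1980
df = 2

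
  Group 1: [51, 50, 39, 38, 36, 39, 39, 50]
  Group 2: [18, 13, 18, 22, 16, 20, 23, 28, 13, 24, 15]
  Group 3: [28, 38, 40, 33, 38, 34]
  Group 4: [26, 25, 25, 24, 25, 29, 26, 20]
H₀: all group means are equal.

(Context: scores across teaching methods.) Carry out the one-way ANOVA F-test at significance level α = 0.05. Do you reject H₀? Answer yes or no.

Group means [42.75, 19.09, 35.17, 25.00], grand mean 29.182
SSB = Σnᵢ(x̄ᵢ−x̄)² = 2947.667; SSW = ΣΣ(x−x̄ᵢ)² = 655.242
MSB = 2947.667/3 = 982.5556; MSW = 655.242/29 = 22.5946
F = MSB/MSW = 43.4864
df = (3, 29)
p-value (upper-tail) = 0.00000
At α=0.05: p < α → reject H₀

reject H₀: yes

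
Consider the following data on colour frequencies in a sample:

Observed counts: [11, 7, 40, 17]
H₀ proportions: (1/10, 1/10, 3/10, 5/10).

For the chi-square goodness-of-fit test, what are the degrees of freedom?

degrees of freedom = 3

df = k − 1 = 4 − 1 = 3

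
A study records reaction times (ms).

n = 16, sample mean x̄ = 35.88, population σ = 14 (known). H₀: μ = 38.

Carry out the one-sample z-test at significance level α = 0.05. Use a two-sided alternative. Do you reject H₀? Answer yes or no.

SE = σ/√n = 14/√16 = 3.5000
z = (x̄−μ₀)/SE = (35.88−38)/3.5000 = -0.6057
p-value (two-sided) = 0.54470
At α=0.05: p ≥ α → fail to reject H₀

reject H₀: no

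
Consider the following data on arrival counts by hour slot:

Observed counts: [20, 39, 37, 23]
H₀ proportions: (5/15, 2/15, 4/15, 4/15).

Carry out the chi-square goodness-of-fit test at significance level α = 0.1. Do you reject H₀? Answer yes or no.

n = 119; E_i = n·p_i = [39.67, 15.87, 31.73, 31.73]
χ² = (20−39.67)²/39.67 + (39−15.87)²/15.87 + (37−31.73)²/31.73 + (23−31.73)²/31.73 = 46.7563
df = 3
p-value (upper-tail) = 0.00000
At α=0.1: p < α → reject H₀

reject H₀: yes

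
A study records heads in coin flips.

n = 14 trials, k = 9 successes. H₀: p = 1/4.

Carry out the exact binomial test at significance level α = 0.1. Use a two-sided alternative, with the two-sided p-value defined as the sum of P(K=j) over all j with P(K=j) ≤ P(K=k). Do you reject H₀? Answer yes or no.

reject H₀: yes

Exact binomial: n=14, k=9, p₀=1/4=0.2500
P(X=j) = C(n,j)·p₀^j·(1−p₀)^(n−j); p = Σ P(X=j) over j with P(X=j) ≤ P(X=9)
p-value (two-sided) = 0.00215
At α=0.1: p < α → reject H₀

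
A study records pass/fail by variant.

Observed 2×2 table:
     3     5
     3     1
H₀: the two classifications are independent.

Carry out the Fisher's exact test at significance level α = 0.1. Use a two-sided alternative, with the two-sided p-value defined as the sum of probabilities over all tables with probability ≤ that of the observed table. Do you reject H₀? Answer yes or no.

reject H₀: no

Margins: r₁=8, r₂=4, c₁=6, c₂=6, n=12
p_obs = C(8,3)·C(4,3)/C(12,6); sum pmf over tables with pmf ≤ p_obs
p-value (two-sided) = 0.54545
At α=0.1: p ≥ α → fail to reject H₀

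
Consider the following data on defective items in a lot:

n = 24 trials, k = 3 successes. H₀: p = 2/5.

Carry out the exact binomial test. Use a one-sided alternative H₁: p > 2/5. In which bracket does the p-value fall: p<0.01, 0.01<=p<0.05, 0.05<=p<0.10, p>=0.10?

p-value bracket: p>=0.10

Exact binomial: n=24, k=3, p₀=2/5=0.4000
P(X≥3) from Σ C(n,i)·p₀^i·(1−p₀)^(n−i)
p-value (one-sided, H₁ greater) = 0.99934
→ bracket: p>=0.10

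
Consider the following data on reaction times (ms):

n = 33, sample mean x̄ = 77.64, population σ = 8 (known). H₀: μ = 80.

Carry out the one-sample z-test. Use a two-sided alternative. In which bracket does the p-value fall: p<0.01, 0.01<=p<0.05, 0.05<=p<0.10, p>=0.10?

SE = σ/√n = 8/√33 = 1.3926
z = (x̄−μ₀)/SE = (77.64−80)/1.3926 = -1.6946
p-value (two-sided) = 0.09014
→ bracket: 0.05<=p<0.10

p-value bracket: 0.05<=p<0.10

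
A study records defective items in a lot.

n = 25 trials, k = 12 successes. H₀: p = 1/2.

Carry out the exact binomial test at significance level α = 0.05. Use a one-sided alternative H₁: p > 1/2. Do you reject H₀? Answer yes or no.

reject H₀: no

Exact binomial: n=25, k=12, p₀=1/2=0.5000
P(X≥12) from Σ C(n,i)·p₀^i·(1−p₀)^(n−i)
p-value (one-sided, H₁ greater) = 0.65498
At α=0.05: p ≥ α → fail to reject H₀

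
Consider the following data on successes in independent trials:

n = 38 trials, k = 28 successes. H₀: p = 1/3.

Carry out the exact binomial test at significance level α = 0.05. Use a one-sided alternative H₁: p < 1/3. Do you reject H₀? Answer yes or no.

Exact binomial: n=38, k=28, p₀=1/3=0.3333
P(X≤28) from Σ C(n,i)·p₀^i·(1−p₀)^(n−i)
p-value (one-sided, H₁ less) = 1.00000
At α=0.05: p ≥ α → fail to reject H₀

reject H₀: no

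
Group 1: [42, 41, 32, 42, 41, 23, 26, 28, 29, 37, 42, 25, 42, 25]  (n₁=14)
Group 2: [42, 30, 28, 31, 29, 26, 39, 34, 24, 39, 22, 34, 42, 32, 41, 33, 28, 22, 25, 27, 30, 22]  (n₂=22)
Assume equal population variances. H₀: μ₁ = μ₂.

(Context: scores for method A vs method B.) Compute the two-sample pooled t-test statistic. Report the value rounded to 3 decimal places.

x̄₁=33.929, s₁=7.721, n₁=14
x̄₂=30.909, s₂=6.495, n₂=22
s_p² = [13·7.721² + 21·6.495²]/34 = 48.8455
SE = √(s_p²·(1/14+1/22)) = 2.3894
t = (33.929−30.909)/2.3894 = 1.2637
df = 34

test statistic = 1.264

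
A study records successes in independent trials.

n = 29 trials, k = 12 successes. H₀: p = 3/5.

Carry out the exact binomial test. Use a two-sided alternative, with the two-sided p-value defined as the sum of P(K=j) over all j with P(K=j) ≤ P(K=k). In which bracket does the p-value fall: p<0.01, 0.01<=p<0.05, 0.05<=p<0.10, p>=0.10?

p-value bracket: 0.05<=p<0.10

Exact binomial: n=29, k=12, p₀=3/5=0.6000
P(X=j) = C(n,j)·p₀^j·(1−p₀)^(n−j); p = Σ P(X=j) over j with P(X=j) ≤ P(X=12)
p-value (two-sided) = 0.05621
→ bracket: 0.05<=p<0.10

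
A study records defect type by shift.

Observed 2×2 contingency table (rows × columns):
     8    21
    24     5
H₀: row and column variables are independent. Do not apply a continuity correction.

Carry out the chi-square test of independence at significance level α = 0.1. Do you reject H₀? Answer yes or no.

Row totals [29, 29], col totals [32, 26], n=58
χ² = (8−16.00)²/16.00 + (21−13.00)²/13.00 + (24−16.00)²/16.00 + (5−13.00)²/13.00 = 17.8462
df = 1
p-value (upper-tail) = 0.00002
At α=0.1: p < α → reject H₀

reject H₀: yes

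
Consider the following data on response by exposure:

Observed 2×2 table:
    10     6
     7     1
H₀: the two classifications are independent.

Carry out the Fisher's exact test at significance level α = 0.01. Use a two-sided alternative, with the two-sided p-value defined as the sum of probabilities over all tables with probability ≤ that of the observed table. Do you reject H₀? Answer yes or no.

reject H₀: no

Margins: r₁=16, r₂=8, c₁=17, c₂=7, n=24
p_obs = C(16,10)·C(8,7)/C(24,17); sum pmf over tables with pmf ≤ p_obs
p-value (two-sided) = 0.35215
At α=0.01: p ≥ α → fail to reject H₀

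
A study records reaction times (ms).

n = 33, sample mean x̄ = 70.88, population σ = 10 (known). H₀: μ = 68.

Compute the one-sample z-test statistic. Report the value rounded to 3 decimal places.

SE = σ/√n = 10/√33 = 1.7408
z = (x̄−μ₀)/SE = (70.88−68)/1.7408 = 1.6544

test statistic = 1.654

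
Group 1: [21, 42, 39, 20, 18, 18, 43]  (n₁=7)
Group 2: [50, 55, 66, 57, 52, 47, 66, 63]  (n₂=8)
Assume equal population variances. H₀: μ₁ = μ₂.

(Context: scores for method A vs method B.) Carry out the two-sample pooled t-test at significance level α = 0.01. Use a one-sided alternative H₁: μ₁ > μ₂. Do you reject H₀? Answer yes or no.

x̄₁=28.714, s₁=11.912, n₁=7
x̄₂=57.000, s₂=7.329, n₂=8
s_p² = [6·11.912² + 7·7.329²]/13 = 94.4176
SE = √(s_p²·(1/7+1/8)) = 5.0290
t = (28.714−57.000)/5.0290 = -5.6246
df = 13
p-value (one-sided, H₁ greater) = 0.99996
At α=0.01: p ≥ α → fail to reject H₀

reject H₀: no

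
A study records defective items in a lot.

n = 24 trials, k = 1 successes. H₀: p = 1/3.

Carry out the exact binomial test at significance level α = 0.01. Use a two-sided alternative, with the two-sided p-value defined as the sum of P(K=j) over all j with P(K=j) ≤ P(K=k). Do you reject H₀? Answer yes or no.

Exact binomial: n=24, k=1, p₀=1/3=0.3333
P(X=j) = C(n,j)·p₀^j·(1−p₀)^(n−j); p = Σ P(X=j) over j with P(X=j) ≤ P(X=1)
p-value (two-sided) = 0.00163
At α=0.01: p < α → reject H₀

reject H₀: yes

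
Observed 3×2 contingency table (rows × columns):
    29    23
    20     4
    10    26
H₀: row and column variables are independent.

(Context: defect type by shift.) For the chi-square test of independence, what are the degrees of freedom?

degrees of freedom = 2

df = (r−1)(c−1) = (3−1)·(2−1) = 2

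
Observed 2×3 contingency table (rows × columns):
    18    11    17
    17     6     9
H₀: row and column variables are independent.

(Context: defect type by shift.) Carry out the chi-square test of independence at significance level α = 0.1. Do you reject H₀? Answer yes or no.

reject H₀: no

Row totals [46, 32], col totals [35, 17, 26], n=78
χ² = (18−20.64)²/20.64 + (11−10.03)²/10.03 + (17−15.33)²/15.33 + (17−14.36)²/14.36 + (6−6.97)²/6.97 + (9−10.67)²/10.67 = 1.4961
df = 2
p-value (upper-tail) = 0.47329
At α=0.1: p ≥ α → fail to reject H₀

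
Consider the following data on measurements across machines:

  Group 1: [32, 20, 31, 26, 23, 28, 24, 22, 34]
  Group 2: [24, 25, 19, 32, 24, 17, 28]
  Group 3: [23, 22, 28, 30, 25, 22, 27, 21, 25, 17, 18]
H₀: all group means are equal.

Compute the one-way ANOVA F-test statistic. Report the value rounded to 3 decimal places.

test statistic = 1.278

Group means [26.67, 24.14, 23.45], grand mean 24.704
SSB = Σnᵢ(x̄ᵢ−x̄)² = 54.045; SSW = ΣΣ(x−x̄ᵢ)² = 507.584
MSB = 54.045/2 = 27.0226; MSW = 507.584/24 = 21.1494
F = MSB/MSW = 1.2777
df = (2, 24)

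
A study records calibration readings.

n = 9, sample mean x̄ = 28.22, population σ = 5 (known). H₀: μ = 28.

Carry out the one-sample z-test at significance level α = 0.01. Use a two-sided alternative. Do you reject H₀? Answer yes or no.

reject H₀: no

SE = σ/√n = 5/√9 = 1.6667
z = (x̄−μ₀)/SE = (28.22−28)/1.6667 = 0.1320
p-value (two-sided) = 0.89498
At α=0.01: p ≥ α → fail to reject H₀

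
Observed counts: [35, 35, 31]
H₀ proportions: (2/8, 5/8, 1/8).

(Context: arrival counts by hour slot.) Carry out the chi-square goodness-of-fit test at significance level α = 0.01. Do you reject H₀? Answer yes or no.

reject H₀: yes

n = 101; E_i = n·p_i = [25.25, 63.12, 12.62]
χ² = (35−25.25)²/25.25 + (35−63.12)²/63.12 + (31−12.62)²/12.62 = 43.0396
df = 2
p-value (upper-tail) = 0.00000
At α=0.01: p < α → reject H₀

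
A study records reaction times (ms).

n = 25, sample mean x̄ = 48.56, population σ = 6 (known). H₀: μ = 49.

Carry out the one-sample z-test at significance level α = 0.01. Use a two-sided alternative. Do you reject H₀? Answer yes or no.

SE = σ/√n = 6/√25 = 1.2000
z = (x̄−μ₀)/SE = (48.56−49)/1.2000 = -0.3667
p-value (two-sided) = 0.71387
At α=0.01: p ≥ α → fail to reject H₀

reject H₀: no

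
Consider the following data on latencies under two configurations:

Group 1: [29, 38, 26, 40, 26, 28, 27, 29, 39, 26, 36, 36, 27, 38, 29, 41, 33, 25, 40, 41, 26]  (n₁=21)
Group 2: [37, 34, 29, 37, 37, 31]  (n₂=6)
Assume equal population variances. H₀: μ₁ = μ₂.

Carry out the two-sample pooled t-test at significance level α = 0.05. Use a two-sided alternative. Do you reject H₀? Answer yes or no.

reject H₀: no

x̄₁=32.381, s₁=6.029, n₁=21
x̄₂=34.167, s₂=3.488, n₂=6
s_p² = [20·6.029² + 5·3.488²]/25 = 31.5114
SE = √(s_p²·(1/21+1/6)) = 2.5985
t = (32.381−34.167)/2.5985 = -0.6872
df = 25
p-value (two-sided) = 0.49828
At α=0.05: p ≥ α → fail to reject H₀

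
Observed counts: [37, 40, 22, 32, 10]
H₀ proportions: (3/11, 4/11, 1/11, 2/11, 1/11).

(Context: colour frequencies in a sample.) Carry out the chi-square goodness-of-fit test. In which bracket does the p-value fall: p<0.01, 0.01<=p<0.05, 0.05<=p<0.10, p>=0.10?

p-value bracket: 0.01<=p<0.05

n = 141; E_i = n·p_i = [38.45, 51.27, 12.82, 25.64, 12.82]
χ² = (37−38.45)²/38.45 + (40−51.27)²/51.27 + (22−12.82)²/12.82 + (32−25.64)²/25.64 + (10−12.82)²/12.82 = 11.3097
df = 4
p-value (upper-tail) = 0.02330
→ bracket: 0.01<=p<0.05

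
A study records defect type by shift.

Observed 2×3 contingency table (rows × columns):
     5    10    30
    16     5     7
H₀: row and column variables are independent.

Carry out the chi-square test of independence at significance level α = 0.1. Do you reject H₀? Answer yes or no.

Row totals [45, 28], col totals [21, 15, 37], n=73
χ² = (5−12.95)²/12.95 + (10−9.25)²/9.25 + (30−22.81)²/22.81 + (16−8.05)²/8.05 + (5−5.75)²/5.75 + (7−14.19)²/14.19 = 18.7857
df = 2
p-value (upper-tail) = 0.00008
At α=0.1: p < α → reject H₀

reject H₀: yes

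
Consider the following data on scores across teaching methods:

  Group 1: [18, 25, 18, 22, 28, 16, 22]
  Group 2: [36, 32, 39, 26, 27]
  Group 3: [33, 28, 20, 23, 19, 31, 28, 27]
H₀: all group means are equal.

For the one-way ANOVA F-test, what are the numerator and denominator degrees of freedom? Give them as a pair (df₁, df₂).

degrees of freedom = [2, 17]

k = 3 groups, N = 20 total
df = (k−1, N−k) = (3−1, 20−3) = (2, 17)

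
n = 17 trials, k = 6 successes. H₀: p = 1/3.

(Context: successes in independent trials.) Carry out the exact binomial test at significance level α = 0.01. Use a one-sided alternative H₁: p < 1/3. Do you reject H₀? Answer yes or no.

Exact binomial: n=17, k=6, p₀=1/3=0.3333
P(X≤6) from Σ C(n,i)·p₀^i·(1−p₀)^(n−i)
p-value (one-sided, H₁ less) = 0.67393
At α=0.01: p ≥ α → fail to reject H₀

reject H₀: no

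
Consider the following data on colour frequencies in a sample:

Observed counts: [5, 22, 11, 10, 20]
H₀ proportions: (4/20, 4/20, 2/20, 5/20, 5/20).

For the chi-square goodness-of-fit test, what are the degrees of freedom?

degrees of freedom = 4

df = k − 1 = 5 − 1 = 4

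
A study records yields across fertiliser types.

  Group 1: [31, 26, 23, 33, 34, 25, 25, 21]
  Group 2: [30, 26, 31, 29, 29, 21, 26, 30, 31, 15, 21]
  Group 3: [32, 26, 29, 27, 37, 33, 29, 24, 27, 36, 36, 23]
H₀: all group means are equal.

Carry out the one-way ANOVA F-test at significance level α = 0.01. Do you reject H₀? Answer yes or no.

Group means [27.25, 26.27, 29.92], grand mean 27.935
SSB = Σnᵢ(x̄ᵢ−x̄)² = 81.272; SSW = ΣΣ(x−x̄ᵢ)² = 686.598
MSB = 81.272/2 = 40.6362; MSW = 686.598/28 = 24.5214
F = MSB/MSW = 1.6572
df = (2, 28)
p-value (upper-tail) = 0.20884
At α=0.01: p ≥ α → fail to reject H₀

reject H₀: no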